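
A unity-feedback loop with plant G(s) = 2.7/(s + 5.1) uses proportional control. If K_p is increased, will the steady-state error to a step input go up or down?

decrease

e_ss = 1/(1 + K_p·G(0)); a larger K_p raises the denominator, so e_ss decreases.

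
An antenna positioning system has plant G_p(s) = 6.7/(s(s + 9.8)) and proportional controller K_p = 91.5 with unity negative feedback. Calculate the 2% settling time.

T_s ≈ 0.816 s

From 1 + K_pG_p(s) = 0: s² + 9.8s + 613.1 = 0 ⇒ ω_n = 24.76, ζ = 0.1979.
2% settling time T_s ≈ 4/(ζω_n) = 4/4.9 = 0.816 s.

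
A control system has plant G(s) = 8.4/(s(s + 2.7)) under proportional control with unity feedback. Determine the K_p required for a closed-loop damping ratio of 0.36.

K_p = 1.67

Closed-loop characteristic equation: s² + 2.7s + K_p·8.4 = 0.
So ω_n = √(8.4K_p) and 2ζω_n = 2.7, giving ζ = 2.7/(2√(8.4K_p)).
Setting ζ = 0.36: √(8.4K_p) = 2.7/(2·0.36) = 3.75, so K_p = 14.06/8.4 = 1.67.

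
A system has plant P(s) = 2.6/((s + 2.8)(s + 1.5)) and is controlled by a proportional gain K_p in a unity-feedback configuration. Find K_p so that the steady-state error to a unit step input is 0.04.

Steady-state error for a unit step on this type-0 loop is 1/(1 + K_p·P(0)).
P(0) = 0.619. Require 1/(1 + K_p·0.619) = 0.04, so 1 + 0.619·K_p = 25.
K_p = (25 − 1)/0.619 = 38.8.

K_p = 38.8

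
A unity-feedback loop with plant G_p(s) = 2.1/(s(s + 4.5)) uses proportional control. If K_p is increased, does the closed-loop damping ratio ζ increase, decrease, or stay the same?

ζ = 4.5/(2√(2.1K_p)); increasing K_p raises the denominator, so ζ falls.

decrease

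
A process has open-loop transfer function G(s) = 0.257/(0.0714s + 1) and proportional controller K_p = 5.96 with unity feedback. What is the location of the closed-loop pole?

Closed loop: T(s) = K_p·G/(1+K_p·G) = 1.532/(0.0714s + 1 + 1.532), with pole at s = −(1 + 1.532)/0.0714 = −35.46.

s = -35.46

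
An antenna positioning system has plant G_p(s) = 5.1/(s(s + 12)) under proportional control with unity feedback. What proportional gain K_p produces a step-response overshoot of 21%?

From %OS = 100·exp(−πζ/√(1−ζ²)) = 21%, ζ = −ln(0.21)/√(π²+ln²(0.21)) = 0.4449.
Characteristic equation s² + 12s + 5.1K_p = 0 gives ζ = 12/(2√(5.1K_p)).
Setting ζ = 0.4449: √(5.1K_p) = 12/(2·0.4449) = 13.49, so K_p = 181.9/5.1 = 35.7.

K_p = 35.7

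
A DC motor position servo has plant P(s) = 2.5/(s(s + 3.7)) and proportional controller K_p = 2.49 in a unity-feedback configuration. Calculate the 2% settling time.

T_s ≈ 2.16 s

From 1 + K_pP(s) = 0: s² + 3.7s + 6.225 = 0 ⇒ ω_n = 2.495, ζ = 0.7415.
2% settling time T_s ≈ 4/(ζω_n) = 4/1.85 = 2.16 s.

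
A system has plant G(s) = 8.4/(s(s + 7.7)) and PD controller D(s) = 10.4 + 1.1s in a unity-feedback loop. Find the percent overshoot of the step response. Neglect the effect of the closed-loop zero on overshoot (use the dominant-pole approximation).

0.119%

Forward path: (10.4 + 1.1s)·8.4/(s(s+7.7)). The closed-loop characteristic equation is s² + (7.7 + 8.4·1.1)s + 8.4·10.4 = 0.
That is s² + 16.94s + 87.36 = 0, so ω_n = 9.347 rad/s and ζ = 16.94/(2·9.347) = 0.9062.
%OS = 100·exp(−πζ/√(1−ζ²)) = 0.119%.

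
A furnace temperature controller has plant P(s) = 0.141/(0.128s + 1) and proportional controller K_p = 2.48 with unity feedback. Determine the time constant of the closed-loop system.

τ = 0.0948 s

Closed loop: T(s) = K_p·P/(1+K_p·P) = 0.3497/(0.128s + 1 + 0.3497), with pole at s = −(1 + 0.3497)/0.128 = −10.54.
Closed-loop time constant τ = 1/10.54 = 0.0948 s.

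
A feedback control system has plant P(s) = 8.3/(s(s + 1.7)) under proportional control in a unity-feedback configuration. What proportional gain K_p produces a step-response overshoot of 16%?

K_p = 0.343

From %OS = 100·exp(−πζ/√(1−ζ²)) = 16%, ζ = −ln(0.16)/√(π²+ln²(0.16)) = 0.5039.
Characteristic equation s² + 1.7s + 8.3K_p = 0 gives ζ = 1.7/(2√(8.3K_p)).
Setting ζ = 0.5039: √(8.3K_p) = 1.7/(2·0.5039) = 1.687, so K_p = 2.846/8.3 = 0.343.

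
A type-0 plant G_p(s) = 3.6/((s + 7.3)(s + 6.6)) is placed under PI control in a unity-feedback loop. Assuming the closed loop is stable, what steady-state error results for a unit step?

0

The PI controller's integrator makes the forward path type 1, so e_ss to a step is zero.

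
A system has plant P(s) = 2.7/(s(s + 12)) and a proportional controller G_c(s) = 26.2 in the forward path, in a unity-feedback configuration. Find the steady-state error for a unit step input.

The open loop G_c(s)P(s) has a pole at the origin (type 1), so the static position error constant is infinite and e_ss = 1/(1+∞) = 0.

0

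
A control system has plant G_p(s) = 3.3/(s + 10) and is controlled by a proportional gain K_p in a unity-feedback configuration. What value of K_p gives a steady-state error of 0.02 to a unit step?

K_p = 148

For a type-0 loop with proportional control, e_ss = 1/(1 + K_p·G_p(0)).
G_p(0) = 0.33. Require 1/(1 + K_p·0.33) = 0.02, so 1 + 0.33·K_p = 50.
K_p = (50 − 1)/0.33 = 148.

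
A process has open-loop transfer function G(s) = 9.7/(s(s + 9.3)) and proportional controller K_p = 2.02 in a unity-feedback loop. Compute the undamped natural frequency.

The closed-loop denominator is s(s+9.3) + 2.02·9.7 = s² + 9.3s + 19.59.
Matching s² + 2ζω_n s + ω_n²: ω_n = √19.59 = 4.427 rad/s and 2ζω_n = 9.3, so ζ = 9.3/(2·4.427) = 1.05.

ω_n = 4.43 rad/s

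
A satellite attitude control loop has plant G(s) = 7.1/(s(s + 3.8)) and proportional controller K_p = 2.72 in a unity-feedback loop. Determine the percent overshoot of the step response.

The closed-loop denominator s² + 3.8s + 19.31 gives ω_n = √19.31 = 4.395 and ζ = 3.8/(2ω_n) = 0.4324.
%OS = 100·exp(−πζ/√(1−ζ²)) = 100·exp(−π·0.4324/√0.8131) = 22.2%.

22.2%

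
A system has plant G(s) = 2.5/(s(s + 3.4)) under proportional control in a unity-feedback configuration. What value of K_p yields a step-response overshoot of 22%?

From %OS = 100·exp(−πζ/√(1−ζ²)) = 22%, ζ = −ln(0.22)/√(π²+ln²(0.22)) = 0.4342.
Characteristic equation s² + 3.4s + 2.5K_p = 0 gives ζ = 3.4/(2√(2.5K_p)).
Setting ζ = 0.4342: √(2.5K_p) = 3.4/(2·0.4342) = 3.916, so K_p = 15.33/2.5 = 6.13.

K_p = 6.13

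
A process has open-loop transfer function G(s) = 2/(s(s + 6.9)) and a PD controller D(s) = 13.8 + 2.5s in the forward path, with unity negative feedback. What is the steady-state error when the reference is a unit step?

The open loop D(s)G(s) has a pole at the origin (type 1), so the static position error constant is infinite and e_ss = 1/(1+∞) = 0.

0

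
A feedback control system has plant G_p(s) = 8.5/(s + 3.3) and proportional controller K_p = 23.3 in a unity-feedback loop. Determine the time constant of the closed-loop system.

Closed-loop transfer function: T(s) = K_p·G_p(s)/(1 + K_p·G_p(s)) = 198.1/(s + 3.3 + 198.1) = 198.1/(s + 201.4).
Time constant τ = 1/201.4 = 0.00497 s.

τ = 0.00497 s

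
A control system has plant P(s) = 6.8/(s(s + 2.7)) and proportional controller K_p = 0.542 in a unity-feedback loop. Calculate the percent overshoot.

4.47%

The closed-loop denominator s² + 2.7s + 3.686 gives ω_n = √3.686 = 1.92 and ζ = 2.7/(2ω_n) = 0.7032.
%OS = 100·exp(−πζ/√(1−ζ²)) = 100·exp(−π·0.7032/√0.5055) = 4.47%.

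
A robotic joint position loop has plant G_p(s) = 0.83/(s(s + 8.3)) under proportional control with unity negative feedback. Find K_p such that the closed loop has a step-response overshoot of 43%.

K_p = 308

From %OS = 100·exp(−πζ/√(1−ζ²)) = 43%, ζ = −ln(0.43)/√(π²+ln²(0.43)) = 0.2594.
Characteristic equation s² + 8.3s + 0.83K_p = 0 gives ζ = 8.3/(2√(0.83K_p)).
Setting ζ = 0.2594: √(0.83K_p) = 8.3/(2·0.2594) = 16, so K_p = 255.9/0.83 = 308.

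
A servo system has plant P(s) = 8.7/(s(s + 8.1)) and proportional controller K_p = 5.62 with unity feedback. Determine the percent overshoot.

From 1 + K_pP(s) = 0: s² + 8.1s + 48.89 = 0 ⇒ ω_n = 6.992, ζ = 0.5792.
%OS = 100·exp(−πζ/√(1−ζ²)) = 100·exp(−π·0.5792/√0.6645) = 10.7%.

10.7%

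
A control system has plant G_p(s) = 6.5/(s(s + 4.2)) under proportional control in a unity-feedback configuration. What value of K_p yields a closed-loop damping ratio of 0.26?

Closed-loop characteristic equation: s² + 4.2s + K_p·6.5 = 0.
So ω_n = √(6.5K_p) and 2ζω_n = 4.2, giving ζ = 4.2/(2√(6.5K_p)).
Setting ζ = 0.26: √(6.5K_p) = 4.2/(2·0.26) = 8.077, so K_p = 65.24/6.5 = 10.

K_p = 10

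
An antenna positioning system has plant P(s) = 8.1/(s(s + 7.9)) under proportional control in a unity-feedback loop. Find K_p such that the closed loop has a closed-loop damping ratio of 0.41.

Closed-loop characteristic equation: s² + 7.9s + K_p·8.1 = 0.
So ω_n = √(8.1K_p) and 2ζω_n = 7.9, giving ζ = 7.9/(2√(8.1K_p)).
Setting ζ = 0.41: √(8.1K_p) = 7.9/(2·0.41) = 9.634, so K_p = 92.82/8.1 = 11.5.

K_p = 11.5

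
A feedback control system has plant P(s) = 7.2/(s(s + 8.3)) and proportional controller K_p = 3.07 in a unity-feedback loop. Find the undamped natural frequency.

The closed-loop denominator is s(s+8.3) + 3.07·7.2 = s² + 8.3s + 22.1.
Matching s² + 2ζω_n s + ω_n²: ω_n = √22.1 = 4.701 rad/s and 2ζω_n = 8.3, so ζ = 8.3/(2·4.701) = 0.883.

ω_n = 4.7 rad/s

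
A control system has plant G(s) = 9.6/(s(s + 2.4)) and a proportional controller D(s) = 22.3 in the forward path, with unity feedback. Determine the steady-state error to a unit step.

The open loop D(s)G(s) has a pole at the origin (type 1), so the static position error constant is infinite and e_ss = 1/(1+∞) = 0.

0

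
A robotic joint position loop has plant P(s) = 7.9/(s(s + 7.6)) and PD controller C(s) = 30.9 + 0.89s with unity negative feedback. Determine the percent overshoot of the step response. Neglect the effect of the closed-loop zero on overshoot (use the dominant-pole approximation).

18.9%

Forward path: (30.9 + 0.89s)·7.9/(s(s+7.6)). The closed-loop characteristic equation is s² + (7.6 + 7.9·0.89)s + 7.9·30.9 = 0.
That is s² + 14.63s + 244.1 = 0, so ω_n = 15.62 rad/s and ζ = 14.63/(2·15.62) = 0.4682.
%OS = 100·exp(−πζ/√(1−ζ²)) = 18.9%.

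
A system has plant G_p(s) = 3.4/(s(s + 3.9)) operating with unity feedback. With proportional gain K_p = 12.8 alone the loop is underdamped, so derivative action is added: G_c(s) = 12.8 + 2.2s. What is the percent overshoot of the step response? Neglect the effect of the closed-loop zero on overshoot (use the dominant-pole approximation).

Forward path: (12.8 + 2.2s)·3.4/(s(s+3.9)). The closed-loop characteristic equation is s² + (3.9 + 3.4·2.2)s + 3.4·12.8 = 0.
That is s² + 11.38s + 43.52 = 0, so ω_n = 6.597 rad/s and ζ = 11.38/(2·6.597) = 0.8625.
%OS = 100·exp(−πζ/√(1−ζ²)) = 0.473%.

0.473%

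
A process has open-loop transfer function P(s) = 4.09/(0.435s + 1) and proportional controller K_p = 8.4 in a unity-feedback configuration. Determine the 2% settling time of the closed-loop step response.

Closed loop: T(s) = K_p·P/(1+K_p·P) = 34.36/(0.435s + 1 + 34.36), with pole at s = −(1 + 34.36)/0.435 = −81.28.
τ = 1/81.28 = 0.0123 s, so 2% settling time ≈ 4τ = 0.0492 s.

T_s ≈ 0.0492 s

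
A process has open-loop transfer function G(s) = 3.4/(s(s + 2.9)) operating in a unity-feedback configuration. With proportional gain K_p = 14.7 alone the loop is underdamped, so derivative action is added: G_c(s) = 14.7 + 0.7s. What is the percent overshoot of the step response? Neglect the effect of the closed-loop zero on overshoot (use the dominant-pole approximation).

Forward path: (14.7 + 0.7s)·3.4/(s(s+2.9)). The closed-loop characteristic equation is s² + (2.9 + 3.4·0.7)s + 3.4·14.7 = 0.
That is s² + 5.28s + 49.98 = 0, so ω_n = 7.07 rad/s and ζ = 5.28/(2·7.07) = 0.3734.
%OS = 100·exp(−πζ/√(1−ζ²)) = 28.2%.

28.2%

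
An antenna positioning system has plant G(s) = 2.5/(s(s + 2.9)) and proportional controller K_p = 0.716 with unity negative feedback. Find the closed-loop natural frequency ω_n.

ω_n = 1.34 rad/s

With unity feedback the closed-loop characteristic equation is s² + 2.9s + 0.716·2.5 = s² + 2.9s + 1.79 = 0.
So ω_n² = 1.79 ⇒ ω_n = 1.338 rad/s, and ζ = 2.9/(2ω_n) = 1.08.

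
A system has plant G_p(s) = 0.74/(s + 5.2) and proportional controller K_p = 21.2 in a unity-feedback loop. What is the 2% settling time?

Closed-loop transfer function: T(s) = K_p·G_p(s)/(1 + K_p·G_p(s)) = 15.69/(s + 5.2 + 15.69) = 15.69/(s + 20.89).
Time constant τ = 1/20.89 = 0.04787 s, so the 2% settling time is about 4τ = 0.191 s.

T_s ≈ 0.191 s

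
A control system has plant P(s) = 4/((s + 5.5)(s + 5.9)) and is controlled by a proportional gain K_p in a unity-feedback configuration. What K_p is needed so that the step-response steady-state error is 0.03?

Steady-state error for a unit step on this type-0 loop is 1/(1 + K_p·P(0)).
P(0) = 0.1233. Require 1/(1 + K_p·0.1233) = 0.03, so 1 + 0.1233·K_p = 33.33.
K_p = (33.33 − 1)/0.1233 = 262.

K_p = 262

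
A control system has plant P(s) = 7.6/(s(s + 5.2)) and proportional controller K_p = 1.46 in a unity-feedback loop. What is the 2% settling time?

The closed-loop denominator s² + 5.2s + 11.1 gives ω_n = √11.1 = 3.331 and ζ = 5.2/(2ω_n) = 0.7805.
2% settling time T_s ≈ 4/(ζω_n) = 4/2.6 = 1.54 s.

T_s ≈ 1.54 s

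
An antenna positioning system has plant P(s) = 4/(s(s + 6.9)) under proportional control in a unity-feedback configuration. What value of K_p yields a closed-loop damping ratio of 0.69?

Closed-loop characteristic equation: s² + 6.9s + K_p·4 = 0.
So ω_n = √(4K_p) and 2ζω_n = 6.9, giving ζ = 6.9/(2√(4K_p)).
Setting ζ = 0.69: √(4K_p) = 6.9/(2·0.69) = 5, so K_p = 25/4 = 6.25.

K_p = 6.25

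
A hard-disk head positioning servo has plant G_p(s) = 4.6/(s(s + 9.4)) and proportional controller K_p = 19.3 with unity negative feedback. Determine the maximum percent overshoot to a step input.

The closed-loop denominator s² + 9.4s + 88.78 gives ω_n = √88.78 = 9.422 and ζ = 9.4/(2ω_n) = 0.4988.
%OS = 100·exp(−πζ/√(1−ζ²)) = 100·exp(−π·0.4988/√0.7512) = 16.4%.

16.4%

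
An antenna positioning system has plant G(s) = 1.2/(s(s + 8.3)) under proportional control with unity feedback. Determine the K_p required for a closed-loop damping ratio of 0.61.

K_p = 38.6

Closed-loop characteristic equation: s² + 8.3s + K_p·1.2 = 0.
So ω_n = √(1.2K_p) and 2ζω_n = 8.3, giving ζ = 8.3/(2√(1.2K_p)).
Setting ζ = 0.61: √(1.2K_p) = 8.3/(2·0.61) = 6.803, so K_p = 46.28/1.2 = 38.6.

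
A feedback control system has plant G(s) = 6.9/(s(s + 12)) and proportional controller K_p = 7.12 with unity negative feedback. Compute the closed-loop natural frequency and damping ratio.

ω_n = 7.01 rad/s, ζ = 0.856

With unity feedback the closed-loop characteristic equation is s² + 12s + 7.12·6.9 = s² + 12s + 49.13 = 0.
Matching s² + 2ζω_n s + ω_n²: ω_n = √49.13 = 7.009 rad/s and 2ζω_n = 12, so ζ = 12/(2·7.009) = 0.856.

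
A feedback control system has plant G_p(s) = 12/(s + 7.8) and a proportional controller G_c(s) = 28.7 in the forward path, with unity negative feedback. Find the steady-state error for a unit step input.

0.0221

The loop is type 0. Static position error constant K_pos = G_c(0)·G_p(0) = 28.7·1.538 = 44.15.
Steady-state error to a unit step: e_ss = 1/(1+K_pos) = 1/45.15 = 0.0221.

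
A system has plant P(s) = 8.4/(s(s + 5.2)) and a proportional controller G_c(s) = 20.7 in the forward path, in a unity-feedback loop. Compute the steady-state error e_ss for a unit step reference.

0

The open loop G_c(s)P(s) has a pole at the origin (type 1), so the static position error constant is infinite and e_ss = 1/(1+∞) = 0.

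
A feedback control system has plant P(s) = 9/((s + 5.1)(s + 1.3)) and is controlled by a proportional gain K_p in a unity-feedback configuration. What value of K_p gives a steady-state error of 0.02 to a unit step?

K_p = 36.1

For a type-0 loop with proportional control, e_ss = 1/(1 + K_p·P(0)).
P(0) = 1.357. Require 1/(1 + K_p·1.357) = 0.02, so 1 + 1.357·K_p = 50.
K_p = (50 − 1)/1.357 = 36.1.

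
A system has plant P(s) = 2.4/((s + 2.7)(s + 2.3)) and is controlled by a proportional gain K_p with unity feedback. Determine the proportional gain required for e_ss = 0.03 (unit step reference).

K_p = 83.7

Steady-state error for a unit step on this type-0 loop is 1/(1 + K_p·P(0)).
P(0) = 0.3865. Require 1/(1 + K_p·0.3865) = 0.03, so 1 + 0.3865·K_p = 33.33.
K_p = (33.33 − 1)/0.3865 = 83.7.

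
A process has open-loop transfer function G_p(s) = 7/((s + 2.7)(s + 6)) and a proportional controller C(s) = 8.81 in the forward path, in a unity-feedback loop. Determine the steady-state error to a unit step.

0.208

The loop is type 0. Static position error constant K_pos = C(0)·G_p(0) = 8.81·0.4321 = 3.807.
Steady-state error to a unit step: e_ss = 1/(1+K_pos) = 1/4.807 = 0.208.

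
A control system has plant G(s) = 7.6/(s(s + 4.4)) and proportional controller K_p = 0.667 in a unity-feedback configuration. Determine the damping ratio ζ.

ζ = 0.977

1 + K_p·G(s) = 0 gives s² + 4.4s + 5.069 = 0.
So ω_n² = 5.069 ⇒ ω_n = 2.251 rad/s, and ζ = 4.4/(2ω_n) = 0.977.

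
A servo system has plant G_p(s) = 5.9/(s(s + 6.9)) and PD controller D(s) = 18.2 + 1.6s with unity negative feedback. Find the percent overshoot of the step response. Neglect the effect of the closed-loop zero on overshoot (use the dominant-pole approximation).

Forward path: (18.2 + 1.6s)·5.9/(s(s+6.9)). The closed-loop characteristic equation is s² + (6.9 + 5.9·1.6)s + 5.9·18.2 = 0.
That is s² + 16.34s + 107.4 = 0, so ω_n = 10.36 rad/s and ζ = 16.34/(2·10.36) = 0.7884.
%OS = 100·exp(−πζ/√(1−ζ²)) = 1.78%.

1.78%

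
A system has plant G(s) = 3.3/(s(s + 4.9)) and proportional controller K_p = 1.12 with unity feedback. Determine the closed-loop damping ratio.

1 + K_p·G(s) = 0 gives s² + 4.9s + 3.696 = 0.
So ω_n² = 3.696 ⇒ ω_n = 1.922 rad/s, and ζ = 4.9/(2ω_n) = 1.27.

ζ = 1.27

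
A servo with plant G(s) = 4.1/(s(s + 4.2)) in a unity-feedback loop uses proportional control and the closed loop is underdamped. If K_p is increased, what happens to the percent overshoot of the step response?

increase

Characteristic equation s² + 4.2s + K_p·4.1 = 0: raising K_p raises ω_n while 2ζω_n = 4.2 is fixed, so ζ falls and overshoot grows.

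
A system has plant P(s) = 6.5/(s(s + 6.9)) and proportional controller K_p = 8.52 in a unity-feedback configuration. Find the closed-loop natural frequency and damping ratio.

ω_n = 7.44 rad/s, ζ = 0.464

The closed-loop denominator is s(s+6.9) + 8.52·6.5 = s² + 6.9s + 55.38.
So ω_n² = 55.38 ⇒ ω_n = 7.442 rad/s, and ζ = 6.9/(2ω_n) = 0.464.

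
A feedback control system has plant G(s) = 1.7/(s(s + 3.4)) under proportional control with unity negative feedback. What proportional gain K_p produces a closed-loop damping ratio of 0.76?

Closed-loop characteristic equation: s² + 3.4s + K_p·1.7 = 0.
So ω_n = √(1.7K_p) and 2ζω_n = 3.4, giving ζ = 3.4/(2√(1.7K_p)).
Setting ζ = 0.76: √(1.7K_p) = 3.4/(2·0.76) = 2.237, so K_p = 5.003/1.7 = 2.94.

K_p = 2.94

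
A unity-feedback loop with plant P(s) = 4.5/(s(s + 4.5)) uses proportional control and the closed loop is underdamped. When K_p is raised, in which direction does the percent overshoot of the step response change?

increase

Characteristic equation s² + 4.5s + K_p·4.5 = 0: raising K_p raises ω_n while 2ζω_n = 4.5 is fixed, so ζ falls and overshoot grows.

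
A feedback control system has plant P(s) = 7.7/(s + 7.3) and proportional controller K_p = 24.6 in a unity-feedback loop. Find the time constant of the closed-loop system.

Closed-loop transfer function: T(s) = K_p·P(s)/(1 + K_p·P(s)) = 189.4/(s + 7.3 + 189.4) = 189.4/(s + 196.7).
Time constant τ = 1/196.7 = 0.00508 s.

τ = 0.00508 s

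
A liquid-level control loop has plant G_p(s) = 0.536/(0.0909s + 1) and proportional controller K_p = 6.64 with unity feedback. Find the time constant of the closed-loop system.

Closed loop: T(s) = K_p·G_p/(1+K_p·G_p) = 3.559/(0.0909s + 1 + 3.559), with pole at s = −(1 + 3.559)/0.0909 = −50.15.
Closed-loop time constant τ = 1/50.15 = 0.0199 s.

τ = 0.0199 s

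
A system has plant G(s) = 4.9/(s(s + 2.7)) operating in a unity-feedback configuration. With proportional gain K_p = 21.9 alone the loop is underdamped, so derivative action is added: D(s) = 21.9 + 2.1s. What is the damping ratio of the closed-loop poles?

ζ = 0.627

Forward path: (21.9 + 2.1s)·4.9/(s(s+2.7)). The closed-loop characteristic equation is s² + (2.7 + 4.9·2.1)s + 4.9·21.9 = 0.
That is s² + 12.99s + 107.3 = 0, so ω_n = 10.36 rad/s and ζ = 12.99/(2·10.36) = 0.627.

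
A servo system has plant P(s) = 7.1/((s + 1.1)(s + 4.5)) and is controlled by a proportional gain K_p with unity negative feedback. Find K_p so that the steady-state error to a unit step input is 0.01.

Steady-state error for a unit step on this type-0 loop is 1/(1 + K_p·P(0)).
P(0) = 1.434. Require 1/(1 + K_p·1.434) = 0.01, so 1 + 1.434·K_p = 100.
K_p = (100 − 1)/1.434 = 69.

K_p = 69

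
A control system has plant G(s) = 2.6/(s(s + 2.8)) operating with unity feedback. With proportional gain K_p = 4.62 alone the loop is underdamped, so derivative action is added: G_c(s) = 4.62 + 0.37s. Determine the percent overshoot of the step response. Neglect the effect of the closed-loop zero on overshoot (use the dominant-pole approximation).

13.1%

Forward path: (4.62 + 0.37s)·2.6/(s(s+2.8)). The closed-loop characteristic equation is s² + (2.8 + 2.6·0.37)s + 2.6·4.62 = 0.
That is s² + 3.762s + 12.01 = 0, so ω_n = 3.466 rad/s and ζ = 3.762/(2·3.466) = 0.5427.
%OS = 100·exp(−πζ/√(1−ζ²)) = 13.1%.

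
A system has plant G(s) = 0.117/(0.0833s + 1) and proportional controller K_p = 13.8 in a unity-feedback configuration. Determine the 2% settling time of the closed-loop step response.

T_s ≈ 0.127 s

Closed loop: T(s) = K_p·G/(1+K_p·G) = 1.615/(0.0833s + 1 + 1.615), with pole at s = −(1 + 1.615)/0.0833 = −31.39.
τ = 1/31.39 = 0.03186 s, so 2% settling time ≈ 4τ = 0.127 s.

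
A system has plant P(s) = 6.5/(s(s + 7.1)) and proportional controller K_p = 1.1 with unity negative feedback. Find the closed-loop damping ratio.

With unity feedback the closed-loop characteristic equation is s² + 7.1s + 1.1·6.5 = s² + 7.1s + 7.15 = 0.
So ω_n² = 7.15 ⇒ ω_n = 2.674 rad/s, and ζ = 7.1/(2ω_n) = 1.33.

ζ = 1.33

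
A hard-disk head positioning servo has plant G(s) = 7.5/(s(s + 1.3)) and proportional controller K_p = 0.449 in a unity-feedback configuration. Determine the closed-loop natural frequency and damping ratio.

ω_n = 1.84 rad/s, ζ = 0.354

The closed-loop denominator is s(s+1.3) + 0.449·7.5 = s² + 1.3s + 3.368.
So ω_n² = 3.368 ⇒ ω_n = 1.835 rad/s, and ζ = 1.3/(2ω_n) = 0.354.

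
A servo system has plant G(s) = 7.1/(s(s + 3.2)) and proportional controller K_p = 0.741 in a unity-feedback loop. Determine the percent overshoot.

4.7%

The closed-loop denominator s² + 3.2s + 5.261 gives ω_n = √5.261 = 2.294 and ζ = 3.2/(2ω_n) = 0.6976.
%OS = 100·exp(−πζ/√(1−ζ²)) = 100·exp(−π·0.6976/√0.5134) = 4.7%.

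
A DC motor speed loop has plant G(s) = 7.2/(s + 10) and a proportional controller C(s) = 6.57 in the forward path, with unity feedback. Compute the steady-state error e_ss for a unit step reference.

The loop is type 0. Static position error constant K_pos = C(0)·G(0) = 6.57·0.72 = 4.73.
Steady-state error to a unit step: e_ss = 1/(1+K_pos) = 1/5.73 = 0.175.

0.175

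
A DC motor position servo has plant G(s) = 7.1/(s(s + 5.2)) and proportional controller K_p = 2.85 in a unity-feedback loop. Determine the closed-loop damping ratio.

ζ = 0.578

The closed-loop denominator is s(s+5.2) + 2.85·7.1 = s² + 5.2s + 20.23.
So ω_n² = 20.23 ⇒ ω_n = 4.498 rad/s, and ζ = 5.2/(2ω_n) = 0.578.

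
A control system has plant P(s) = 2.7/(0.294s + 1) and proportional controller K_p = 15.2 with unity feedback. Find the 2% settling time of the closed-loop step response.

T_s ≈ 0.028 s

Closed loop: T(s) = K_p·P/(1+K_p·P) = 41.04/(0.294s + 1 + 41.04), with pole at s = −(1 + 41.04)/0.294 = −143.
τ = 1/143 = 0.006993 s, so 2% settling time ≈ 4τ = 0.028 s.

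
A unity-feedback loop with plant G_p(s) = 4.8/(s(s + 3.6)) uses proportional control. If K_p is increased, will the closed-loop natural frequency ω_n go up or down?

increase

ω_n = √(4.8·K_p), which grows with K_p.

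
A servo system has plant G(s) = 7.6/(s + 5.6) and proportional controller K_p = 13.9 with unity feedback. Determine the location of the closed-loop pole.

s = -111.2

Closed-loop transfer function: T(s) = K_p·G(s)/(1 + K_p·G(s)) = 105.6/(s + 5.6 + 105.6) = 105.6/(s + 111.2).
The closed-loop pole is at s = −111.2.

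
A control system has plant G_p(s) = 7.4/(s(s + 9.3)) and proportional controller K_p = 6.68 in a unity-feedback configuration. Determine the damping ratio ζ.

With unity feedback the closed-loop characteristic equation is s² + 9.3s + 6.68·7.4 = s² + 9.3s + 49.43 = 0.
Matching s² + 2ζω_n s + ω_n²: ω_n = √49.43 = 7.031 rad/s and 2ζω_n = 9.3, so ζ = 9.3/(2·7.031) = 0.661.

ζ = 0.661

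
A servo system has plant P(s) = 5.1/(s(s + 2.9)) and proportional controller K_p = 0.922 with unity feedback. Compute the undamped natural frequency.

1 + K_p·P(s) = 0 gives s² + 2.9s + 4.702 = 0.
So ω_n² = 4.702 ⇒ ω_n = 2.168 rad/s, and ζ = 2.9/(2ω_n) = 0.669.

ω_n = 2.17 rad/s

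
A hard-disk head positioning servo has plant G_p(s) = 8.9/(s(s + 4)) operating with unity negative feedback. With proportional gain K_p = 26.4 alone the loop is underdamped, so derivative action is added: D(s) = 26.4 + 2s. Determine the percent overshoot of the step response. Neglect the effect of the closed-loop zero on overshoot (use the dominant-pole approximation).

4.17%

Forward path: (26.4 + 2s)·8.9/(s(s+4)). The closed-loop characteristic equation is s² + (4 + 8.9·2)s + 8.9·26.4 = 0.
That is s² + 21.8s + 235 = 0, so ω_n = 15.33 rad/s and ζ = 21.8/(2·15.33) = 0.7111.
%OS = 100·exp(−πζ/√(1−ζ²)) = 4.17%.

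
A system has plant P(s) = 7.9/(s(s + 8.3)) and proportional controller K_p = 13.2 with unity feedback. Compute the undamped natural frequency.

With unity feedback the closed-loop characteristic equation is s² + 8.3s + 13.2·7.9 = s² + 8.3s + 104.3 = 0.
So ω_n² = 104.3 ⇒ ω_n = 10.21 rad/s, and ζ = 8.3/(2ω_n) = 0.406.

ω_n = 10.2 rad/s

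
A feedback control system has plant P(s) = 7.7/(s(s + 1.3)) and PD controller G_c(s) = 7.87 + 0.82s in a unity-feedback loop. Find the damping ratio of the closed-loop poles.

ζ = 0.489

Forward path: (7.87 + 0.82s)·7.7/(s(s+1.3)). The closed-loop characteristic equation is s² + (1.3 + 7.7·0.82)s + 7.7·7.87 = 0.
That is s² + 7.614s + 60.6 = 0, so ω_n = 7.785 rad/s and ζ = 7.614/(2·7.785) = 0.489.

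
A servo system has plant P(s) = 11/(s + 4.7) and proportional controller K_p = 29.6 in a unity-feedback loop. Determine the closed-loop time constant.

τ = 0.00303 s

Closed-loop transfer function: T(s) = K_p·P(s)/(1 + K_p·P(s)) = 325.6/(s + 4.7 + 325.6) = 325.6/(s + 330.3).
Time constant τ = 1/330.3 = 0.00303 s.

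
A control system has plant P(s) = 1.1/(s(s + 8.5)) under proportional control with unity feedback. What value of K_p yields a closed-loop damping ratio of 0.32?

Closed-loop characteristic equation: s² + 8.5s + K_p·1.1 = 0.
So ω_n = √(1.1K_p) and 2ζω_n = 8.5, giving ζ = 8.5/(2√(1.1K_p)).
Setting ζ = 0.32: √(1.1K_p) = 8.5/(2·0.32) = 13.28, so K_p = 176.4/1.1 = 160.

K_p = 160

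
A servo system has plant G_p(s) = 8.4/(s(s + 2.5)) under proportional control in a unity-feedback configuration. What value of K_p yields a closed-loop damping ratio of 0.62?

Closed-loop characteristic equation: s² + 2.5s + K_p·8.4 = 0.
So ω_n = √(8.4K_p) and 2ζω_n = 2.5, giving ζ = 2.5/(2√(8.4K_p)).
Setting ζ = 0.62: √(8.4K_p) = 2.5/(2·0.62) = 2.016, so K_p = 4.065/8.4 = 0.484.

K_p = 0.484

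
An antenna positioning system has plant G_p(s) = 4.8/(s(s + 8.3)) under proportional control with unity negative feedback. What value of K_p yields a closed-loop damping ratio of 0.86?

K_p = 4.85

Closed-loop characteristic equation: s² + 8.3s + K_p·4.8 = 0.
So ω_n = √(4.8K_p) and 2ζω_n = 8.3, giving ζ = 8.3/(2√(4.8K_p)).
Setting ζ = 0.86: √(4.8K_p) = 8.3/(2·0.86) = 4.826, so K_p = 23.29/4.8 = 4.85.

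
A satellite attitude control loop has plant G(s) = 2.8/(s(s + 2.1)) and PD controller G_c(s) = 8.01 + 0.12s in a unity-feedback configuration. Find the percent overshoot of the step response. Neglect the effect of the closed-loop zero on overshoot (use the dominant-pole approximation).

43.3%

Forward path: (8.01 + 0.12s)·2.8/(s(s+2.1)). The closed-loop characteristic equation is s² + (2.1 + 2.8·0.12)s + 2.8·8.01 = 0.
That is s² + 2.436s + 22.43 = 0, so ω_n = 4.736 rad/s and ζ = 2.436/(2·4.736) = 0.2572.
%OS = 100·exp(−πζ/√(1−ζ²)) = 43.3%.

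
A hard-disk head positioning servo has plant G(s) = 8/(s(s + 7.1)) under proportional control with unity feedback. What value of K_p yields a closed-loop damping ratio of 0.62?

Closed-loop characteristic equation: s² + 7.1s + K_p·8 = 0.
So ω_n = √(8K_p) and 2ζω_n = 7.1, giving ζ = 7.1/(2√(8K_p)).
Setting ζ = 0.62: √(8K_p) = 7.1/(2·0.62) = 5.726, so K_p = 32.78/8 = 4.1.

K_p = 4.1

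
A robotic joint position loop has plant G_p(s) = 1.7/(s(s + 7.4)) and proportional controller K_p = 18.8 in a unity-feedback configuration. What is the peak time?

T_p = 0.735 s

Closed-loop characteristic equation: s² + 7.4s + 31.96 = 0, so ω_n = 5.653 rad/s and ζ = 7.4/(2·5.653) = 0.6545.
Damped frequency ω_d = ω_n√(1−ζ²) = 4.274 rad/s, so peak time T_p = π/ω_d = 0.735 s.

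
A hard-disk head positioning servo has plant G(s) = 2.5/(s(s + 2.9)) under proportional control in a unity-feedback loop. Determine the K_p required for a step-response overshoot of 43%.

K_p = 12.5

From %OS = 100·exp(−πζ/√(1−ζ²)) = 43%, ζ = −ln(0.43)/√(π²+ln²(0.43)) = 0.2594.
Characteristic equation s² + 2.9s + 2.5K_p = 0 gives ζ = 2.9/(2√(2.5K_p)).
Setting ζ = 0.2594: √(2.5K_p) = 2.9/(2·0.2594) = 5.589, so K_p = 31.24/2.5 = 12.5.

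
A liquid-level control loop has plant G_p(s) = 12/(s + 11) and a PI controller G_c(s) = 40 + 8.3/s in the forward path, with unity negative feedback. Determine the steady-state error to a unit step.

The open loop G_c(s)G_p(s) has a pole at the origin (type 1), so the static position error constant is infinite and e_ss = 1/(1+∞) = 0.

0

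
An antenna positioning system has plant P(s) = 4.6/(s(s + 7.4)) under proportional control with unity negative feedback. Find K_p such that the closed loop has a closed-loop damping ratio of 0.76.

K_p = 5.15

Closed-loop characteristic equation: s² + 7.4s + K_p·4.6 = 0.
So ω_n = √(4.6K_p) and 2ζω_n = 7.4, giving ζ = 7.4/(2√(4.6K_p)).
Setting ζ = 0.76: √(4.6K_p) = 7.4/(2·0.76) = 4.868, so K_p = 23.7/4.6 = 5.15.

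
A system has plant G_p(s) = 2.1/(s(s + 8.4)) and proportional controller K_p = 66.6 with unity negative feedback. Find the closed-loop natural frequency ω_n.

1 + K_p·G_p(s) = 0 gives s² + 8.4s + 139.9 = 0.
Matching s² + 2ζω_n s + ω_n²: ω_n = √139.9 = 11.83 rad/s and 2ζω_n = 8.4, so ζ = 8.4/(2·11.83) = 0.355.

ω_n = 11.8 rad/s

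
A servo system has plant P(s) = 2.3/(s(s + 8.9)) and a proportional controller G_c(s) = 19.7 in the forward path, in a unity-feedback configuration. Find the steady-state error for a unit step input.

0

The open loop G_c(s)P(s) has a pole at the origin (type 1), so the static position error constant is infinite and e_ss = 1/(1+∞) = 0.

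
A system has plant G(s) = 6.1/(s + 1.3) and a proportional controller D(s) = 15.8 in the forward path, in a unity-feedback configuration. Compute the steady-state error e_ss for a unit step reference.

0.0133

The loop is type 0. Static position error constant K_pos = D(0)·G(0) = 15.8·4.692 = 74.14.
Steady-state error to a unit step: e_ss = 1/(1+K_pos) = 1/75.14 = 0.0133.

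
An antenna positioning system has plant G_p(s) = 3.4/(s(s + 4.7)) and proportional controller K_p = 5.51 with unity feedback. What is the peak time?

Closed-loop characteristic equation: s² + 4.7s + 18.73 = 0, so ω_n = 4.328 rad/s and ζ = 4.7/(2·4.328) = 0.5429.
Damped frequency ω_d = ω_n√(1−ζ²) = 3.635 rad/s, so peak time T_p = π/ω_d = 0.864 s.

T_p = 0.864 s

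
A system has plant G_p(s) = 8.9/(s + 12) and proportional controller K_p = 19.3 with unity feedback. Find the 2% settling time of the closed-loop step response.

T_s ≈ 0.0218 s

Closed-loop transfer function: T(s) = K_p·G_p(s)/(1 + K_p·G_p(s)) = 171.8/(s + 12 + 171.8) = 171.8/(s + 183.8).
Time constant τ = 1/183.8 = 0.005442 s, so the 2% settling time is about 4τ = 0.0218 s.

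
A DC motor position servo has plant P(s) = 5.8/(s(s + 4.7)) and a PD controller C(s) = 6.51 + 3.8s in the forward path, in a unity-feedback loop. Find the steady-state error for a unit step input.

0

The open loop C(s)P(s) has a pole at the origin (type 1), so the static position error constant is infinite and e_ss = 1/(1+∞) = 0.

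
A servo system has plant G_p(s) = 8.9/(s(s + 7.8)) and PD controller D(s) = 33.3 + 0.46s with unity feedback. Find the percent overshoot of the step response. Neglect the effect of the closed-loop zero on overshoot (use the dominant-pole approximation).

Forward path: (33.3 + 0.46s)·8.9/(s(s+7.8)). The closed-loop characteristic equation is s² + (7.8 + 8.9·0.46)s + 8.9·33.3 = 0.
That is s² + 11.89s + 296.4 = 0, so ω_n = 17.22 rad/s and ζ = 11.89/(2·17.22) = 0.3454.
%OS = 100·exp(−πζ/√(1−ζ²)) = 31.5%.

31.5%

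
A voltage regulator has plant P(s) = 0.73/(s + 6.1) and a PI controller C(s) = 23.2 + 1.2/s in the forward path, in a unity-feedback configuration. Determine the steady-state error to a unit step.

The open loop C(s)P(s) has a pole at the origin (type 1), so the static position error constant is infinite and e_ss = 1/(1+∞) = 0.

0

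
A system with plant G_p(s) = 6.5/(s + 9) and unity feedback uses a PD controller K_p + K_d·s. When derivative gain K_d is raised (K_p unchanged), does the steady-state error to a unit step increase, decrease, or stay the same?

unchanged

K_d affects only the transient (the s-coefficient); the DC loop gain, and hence e_ss, depends only on K_p.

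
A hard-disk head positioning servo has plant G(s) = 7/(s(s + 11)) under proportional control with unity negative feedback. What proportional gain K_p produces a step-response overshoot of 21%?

From %OS = 100·exp(−πζ/√(1−ζ²)) = 21%, ζ = −ln(0.21)/√(π²+ln²(0.21)) = 0.4449.
Characteristic equation s² + 11s + 7K_p = 0 gives ζ = 11/(2√(7K_p)).
Setting ζ = 0.4449: √(7K_p) = 11/(2·0.4449) = 12.36, so K_p = 152.8/7 = 21.8.

K_p = 21.8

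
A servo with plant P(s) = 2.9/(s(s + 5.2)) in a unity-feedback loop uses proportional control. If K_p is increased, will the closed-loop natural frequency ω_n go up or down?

ω_n = √(2.9·K_p), which grows with K_p.

increase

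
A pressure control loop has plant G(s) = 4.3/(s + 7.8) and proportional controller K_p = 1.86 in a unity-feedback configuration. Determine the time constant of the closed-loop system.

τ = 0.0633 s

Closed-loop transfer function: T(s) = K_p·G(s)/(1 + K_p·G(s)) = 7.998/(s + 7.8 + 7.998) = 7.998/(s + 15.8).
Time constant τ = 1/15.8 = 0.0633 s.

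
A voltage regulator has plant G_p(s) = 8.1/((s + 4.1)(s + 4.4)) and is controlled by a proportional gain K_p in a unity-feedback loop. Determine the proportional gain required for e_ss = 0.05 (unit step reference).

For a type-0 loop with proportional control, e_ss = 1/(1 + K_p·G_p(0)).
G_p(0) = 0.449. Require 1/(1 + K_p·0.449) = 0.05, so 1 + 0.449·K_p = 20.
K_p = (20 − 1)/0.449 = 42.3.

K_p = 42.3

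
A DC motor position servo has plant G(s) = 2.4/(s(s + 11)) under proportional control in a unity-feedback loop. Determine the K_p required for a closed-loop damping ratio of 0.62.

Closed-loop characteristic equation: s² + 11s + K_p·2.4 = 0.
So ω_n = √(2.4K_p) and 2ζω_n = 11, giving ζ = 11/(2√(2.4K_p)).
Setting ζ = 0.62: √(2.4K_p) = 11/(2·0.62) = 8.871, so K_p = 78.69/2.4 = 32.8.

K_p = 32.8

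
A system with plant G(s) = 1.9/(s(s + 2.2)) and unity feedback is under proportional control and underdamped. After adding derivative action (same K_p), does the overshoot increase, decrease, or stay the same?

With PD the characteristic equation becomes s² + (a + K·K_d)s + K·K_p = 0; the damping term grows, ζ rises, overshoot falls.

decrease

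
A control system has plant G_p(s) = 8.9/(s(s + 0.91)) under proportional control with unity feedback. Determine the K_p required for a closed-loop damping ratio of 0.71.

K_p = 0.0461

Closed-loop characteristic equation: s² + 0.91s + K_p·8.9 = 0.
So ω_n = √(8.9K_p) and 2ζω_n = 0.91, giving ζ = 0.91/(2√(8.9K_p)).
Setting ζ = 0.71: √(8.9K_p) = 0.91/(2·0.71) = 0.6408, so K_p = 0.4107/8.9 = 0.0461.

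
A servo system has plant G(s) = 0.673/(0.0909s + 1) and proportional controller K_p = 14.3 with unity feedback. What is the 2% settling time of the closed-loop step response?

T_s ≈ 0.0342 s

Closed loop: T(s) = K_p·G/(1+K_p·G) = 9.624/(0.0909s + 1 + 9.624), with pole at s = −(1 + 9.624)/0.0909 = −116.9.
τ = 1/116.9 = 0.008556 s, so 2% settling time ≈ 4τ = 0.0342 s.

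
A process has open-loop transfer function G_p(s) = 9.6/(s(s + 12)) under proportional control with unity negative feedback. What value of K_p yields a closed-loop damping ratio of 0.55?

K_p = 12.4

Closed-loop characteristic equation: s² + 12s + K_p·9.6 = 0.
So ω_n = √(9.6K_p) and 2ζω_n = 12, giving ζ = 12/(2√(9.6K_p)).
Setting ζ = 0.55: √(9.6K_p) = 12/(2·0.55) = 10.91, so K_p = 119/9.6 = 12.4.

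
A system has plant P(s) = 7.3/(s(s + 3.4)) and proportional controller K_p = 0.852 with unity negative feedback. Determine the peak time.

From 1 + K_pP(s) = 0: s² + 3.4s + 6.22 = 0 ⇒ ω_n = 2.494, ζ = 0.6817.
Damped frequency ω_d = ω_n√(1−ζ²) = 1.825 rad/s, so peak time T_p = π/ω_d = 1.72 s.

T_p = 1.72 s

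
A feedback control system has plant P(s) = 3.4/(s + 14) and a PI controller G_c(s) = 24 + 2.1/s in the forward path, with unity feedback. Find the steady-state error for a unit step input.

The open loop G_c(s)P(s) has a pole at the origin (type 1), so the static position error constant is infinite and e_ss = 1/(1+∞) = 0.

0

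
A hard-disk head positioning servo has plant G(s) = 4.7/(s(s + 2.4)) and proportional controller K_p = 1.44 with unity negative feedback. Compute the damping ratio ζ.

The closed-loop denominator is s(s+2.4) + 1.44·4.7 = s² + 2.4s + 6.768.
So ω_n² = 6.768 ⇒ ω_n = 2.602 rad/s, and ζ = 2.4/(2ω_n) = 0.461.

ζ = 0.461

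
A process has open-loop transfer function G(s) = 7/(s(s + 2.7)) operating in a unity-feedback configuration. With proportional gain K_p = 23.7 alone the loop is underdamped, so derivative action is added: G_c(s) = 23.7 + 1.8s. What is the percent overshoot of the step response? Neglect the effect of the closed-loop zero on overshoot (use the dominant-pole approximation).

9.83%

Forward path: (23.7 + 1.8s)·7/(s(s+2.7)). The closed-loop characteristic equation is s² + (2.7 + 7·1.8)s + 7·23.7 = 0.
That is s² + 15.3s + 165.9 = 0, so ω_n = 12.88 rad/s and ζ = 15.3/(2·12.88) = 0.5939.
%OS = 100·exp(−πζ/√(1−ζ²)) = 9.83%.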